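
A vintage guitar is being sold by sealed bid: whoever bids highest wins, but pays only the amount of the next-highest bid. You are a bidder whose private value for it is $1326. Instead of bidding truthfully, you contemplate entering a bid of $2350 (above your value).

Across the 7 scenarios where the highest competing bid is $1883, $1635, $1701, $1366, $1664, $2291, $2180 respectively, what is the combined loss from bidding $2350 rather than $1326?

The deviation costs you only when the competing bid falls strictly between $1326 and $2350; elsewhere both bids give the same outcome.
$1883: truthful payoff $0, deviation payoff −$557 → loss $557.
$1635: truthful payoff $0, deviation payoff −$309 → loss $309.
$1701: truthful payoff $0, deviation payoff −$375 → loss $375.
$1366: truthful payoff $0, deviation payoff −$40 → loss $40.
$1664: truthful payoff $0, deviation payoff −$338 → loss $338.
$2291: truthful payoff $0, deviation payoff −$965 → loss $965.
$2180: truthful payoff $0, deviation payoff −$854 → loss $854.
Total loss = $557 + $309 + $375 + $40 + $338 + $965 + $854 = $3438.

$3438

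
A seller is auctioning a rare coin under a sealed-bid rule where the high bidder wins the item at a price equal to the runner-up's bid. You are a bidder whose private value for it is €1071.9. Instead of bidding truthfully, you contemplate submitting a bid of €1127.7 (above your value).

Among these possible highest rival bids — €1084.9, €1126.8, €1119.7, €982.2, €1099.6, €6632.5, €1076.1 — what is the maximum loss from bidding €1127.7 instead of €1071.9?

€54.9

€1084.9: truthful gives €0, deviation gives −€13 → loss €13.
€1126.8: truthful gives €0, deviation gives −€54.9 → loss €54.9.
€1119.7: truthful gives €0, deviation gives −€47.8 → loss €47.8.
€982.2: same outcome either way → loss €0.
€1099.6: truthful gives €0, deviation gives −€27.7 → loss €27.7.
€6632.5: same outcome either way → loss €0.
€1076.1: truthful gives €0, deviation gives −€4.2 → loss €4.2.
Maximum loss: €54.9.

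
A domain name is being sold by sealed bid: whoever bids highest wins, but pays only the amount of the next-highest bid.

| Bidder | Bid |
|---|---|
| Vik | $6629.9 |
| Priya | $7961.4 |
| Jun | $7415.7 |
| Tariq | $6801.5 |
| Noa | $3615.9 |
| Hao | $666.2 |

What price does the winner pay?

$7415.7

Highest bid: Priya at $7961.4, so Priya wins.
Second-highest bid: Jun at $7415.7 — that is the price the winner pays.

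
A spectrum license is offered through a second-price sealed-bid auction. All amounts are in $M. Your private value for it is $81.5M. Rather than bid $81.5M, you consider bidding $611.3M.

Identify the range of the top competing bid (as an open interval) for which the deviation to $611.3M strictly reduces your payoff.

If the competing bid is below $81.5M, both bids win at the same price — no difference.
If it is above $611.3M, both bids lose — no difference.
If it lies strictly between $81.5M and $611.3M, bidding your value loses (payoff 0) while bidding $611.3M wins at a price above your value (payoff negative).
So the deviation strictly hurts on the open interval ($81.5M, $611.3M).
Because the price is fixed by the runner-up's bid, deviating from your value can only change a good outcome into a bad one — never the reverse.

($81.5M, $611.3M)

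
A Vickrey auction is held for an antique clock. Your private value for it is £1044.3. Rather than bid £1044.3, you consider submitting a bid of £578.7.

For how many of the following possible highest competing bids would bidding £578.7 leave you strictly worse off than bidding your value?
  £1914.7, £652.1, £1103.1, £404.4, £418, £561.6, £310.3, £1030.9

The deviation hurts exactly when the highest competing bid lies strictly between £578.7 and £1044.3 — underbidding then forfeits a profitable win.
£1914.7: above both → same outcome either way.
£652.1: inside the interval → strictly worse (loss £392.2).
£1103.1: above both → same outcome either way.
£404.4: below both → same outcome either way.
£418: below both → same outcome either way.
£561.6: below both → same outcome either way.
£310.3: below both → same outcome either way.
£1030.9: inside the interval → strictly worse (loss £13.4).
Count: 2.

2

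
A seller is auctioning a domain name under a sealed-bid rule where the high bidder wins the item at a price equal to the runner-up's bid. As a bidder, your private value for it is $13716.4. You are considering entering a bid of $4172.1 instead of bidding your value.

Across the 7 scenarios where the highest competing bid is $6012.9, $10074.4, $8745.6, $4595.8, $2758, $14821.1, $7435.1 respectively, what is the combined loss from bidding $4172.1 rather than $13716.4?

The deviation costs you only when the competing bid falls strictly between $4172.1 and $13716.4; elsewhere both bids give the same outcome.
$6012.9: truthful payoff $7703.5, deviation payoff $0 → loss $7703.5.
$10074.4: truthful payoff $3642, deviation payoff $0 → loss $3642.
$8745.6: truthful payoff $4970.8, deviation payoff $0 → loss $4970.8.
$4595.8: truthful payoff $9120.6, deviation payoff $0 → loss $9120.6.
$2758: outcomes coincide → loss $0.
$14821.1: outcomes coincide → loss $0.
$7435.1: truthful payoff $6281.3, deviation payoff $0 → loss $6281.3.
Total loss = $7703.5 + $3642 + $4970.8 + $9120.6 + $6281.3 = $31718.2.

$31718.2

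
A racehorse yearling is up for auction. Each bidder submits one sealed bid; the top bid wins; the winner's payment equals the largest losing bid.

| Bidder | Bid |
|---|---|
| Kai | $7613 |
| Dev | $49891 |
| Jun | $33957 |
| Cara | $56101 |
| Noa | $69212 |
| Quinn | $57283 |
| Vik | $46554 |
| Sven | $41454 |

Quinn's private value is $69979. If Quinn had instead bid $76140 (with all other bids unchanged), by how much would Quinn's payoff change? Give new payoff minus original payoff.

$767

The highest bid among the other bidders is $69212; Quinn's bid doesn't change that.
Original bid $57283: Quinn is not highest (top rival bid is $69212); payoff $0.
Alternative bid $76140: Quinn is highest, pays the top rival bid $69212; payoff $69979 − $69212 = $767.
Change in payoff = $767 − ($0) = $767.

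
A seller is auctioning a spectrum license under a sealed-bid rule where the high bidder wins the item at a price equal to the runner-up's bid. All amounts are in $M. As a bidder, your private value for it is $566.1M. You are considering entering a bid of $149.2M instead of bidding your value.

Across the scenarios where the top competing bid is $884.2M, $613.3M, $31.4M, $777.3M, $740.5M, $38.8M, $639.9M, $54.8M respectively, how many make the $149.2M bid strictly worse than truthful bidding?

The deviation hurts exactly when the highest competing bid lies strictly between $149.2M and $566.1M — underbidding then forfeits a profitable win.
$884.2M: above both → same outcome either way.
$613.3M: above both → same outcome either way.
$31.4M: below both → same outcome either way.
$777.3M: above both → same outcome either way.
$740.5M: above both → same outcome either way.
$38.8M: below both → same outcome either way.
$639.9M: above both → same outcome either way.
$54.8M: below both → same outcome either way.
Count: 0.

0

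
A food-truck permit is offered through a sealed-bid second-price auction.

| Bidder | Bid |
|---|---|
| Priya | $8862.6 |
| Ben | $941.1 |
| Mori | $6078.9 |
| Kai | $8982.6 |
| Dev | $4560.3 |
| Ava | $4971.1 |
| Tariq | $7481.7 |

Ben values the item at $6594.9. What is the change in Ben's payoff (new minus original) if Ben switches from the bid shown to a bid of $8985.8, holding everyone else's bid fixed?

−$2387.7

The highest bid among the other bidders is $8982.6; Ben's bid doesn't change that.
Original bid $941.1: Ben is not highest (top rival bid is $8982.6); payoff $0.
Alternative bid $8985.8: Ben is highest, pays the top rival bid $8982.6; payoff $6594.9 − $8982.6 = −$2387.7.
Change in payoff = −$2387.7 − ($0) = −$2387.7.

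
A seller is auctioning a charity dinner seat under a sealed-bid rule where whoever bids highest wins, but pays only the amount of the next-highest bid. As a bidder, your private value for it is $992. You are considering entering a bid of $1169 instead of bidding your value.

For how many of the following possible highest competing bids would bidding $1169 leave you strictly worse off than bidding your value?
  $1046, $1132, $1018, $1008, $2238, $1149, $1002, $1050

The deviation hurts exactly when the highest competing bid lies strictly between $992 and $1169 — overbidding then wins at a price above your value.
$1046: inside the interval → strictly worse (loss $54).
$1132: inside the interval → strictly worse (loss $140).
$1018: inside the interval → strictly worse (loss $26).
$1008: inside the interval → strictly worse (loss $16).
$2238: above both → same outcome either way.
$1149: inside the interval → strictly worse (loss $157).
$1002: inside the interval → strictly worse (loss $10).
$1050: inside the interval → strictly worse (loss $58).
Count: 7.

7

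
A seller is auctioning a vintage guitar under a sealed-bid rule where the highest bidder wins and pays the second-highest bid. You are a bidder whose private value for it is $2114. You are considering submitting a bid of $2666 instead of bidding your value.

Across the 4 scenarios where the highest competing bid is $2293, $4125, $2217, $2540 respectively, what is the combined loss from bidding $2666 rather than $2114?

The deviation costs you only when the competing bid falls strictly between $2114 and $2666; elsewhere both bids give the same outcome.
$2293: truthful payoff $0, deviation payoff −$179 → loss $179.
$4125: outcomes coincide → loss $0.
$2217: truthful payoff $0, deviation payoff −$103 → loss $103.
$2540: truthful payoff $0, deviation payoff −$426 → loss $426.
Total loss = $179 + $103 + $426 = $708.
Truthful bidding weakly dominates here: raising your bid can only win items priced above your value, and lowering it can only forfeit items priced below.

$708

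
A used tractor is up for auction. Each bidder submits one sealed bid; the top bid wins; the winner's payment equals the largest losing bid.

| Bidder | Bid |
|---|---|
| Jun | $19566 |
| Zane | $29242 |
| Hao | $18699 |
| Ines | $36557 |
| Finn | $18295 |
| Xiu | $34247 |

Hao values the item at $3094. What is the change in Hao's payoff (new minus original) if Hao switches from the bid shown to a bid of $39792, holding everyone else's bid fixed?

The highest bid among the other bidders is $36557; Hao's bid doesn't change that.
Original bid $18699: Hao is not highest (top rival bid is $36557); payoff $0.
Alternative bid $39792: Hao is highest, pays the top rival bid $36557; payoff $3094 − $36557 = −$33463.
Change in payoff = −$33463 − ($0) = −$33463.

−$33463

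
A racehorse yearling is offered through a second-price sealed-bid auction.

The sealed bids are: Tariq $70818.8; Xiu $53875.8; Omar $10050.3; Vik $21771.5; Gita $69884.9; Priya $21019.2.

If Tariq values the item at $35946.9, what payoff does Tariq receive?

−$33938

Highest bid: Tariq at $70818.8, so Tariq wins.
Second-highest bid: Gita at $69884.9 — that is the price the winner pays.
Tariq's payoff = value − price = $35946.9 − $69884.9 = −$33938.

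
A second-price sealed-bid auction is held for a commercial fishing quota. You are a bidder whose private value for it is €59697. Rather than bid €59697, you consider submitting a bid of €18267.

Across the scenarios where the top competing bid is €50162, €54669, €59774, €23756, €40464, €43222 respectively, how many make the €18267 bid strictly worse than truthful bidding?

The deviation hurts exactly when the highest competing bid lies strictly between €18267 and €59697 — underbidding then forfeits a profitable win.
€50162: inside the interval → strictly worse (loss €9535).
€54669: inside the interval → strictly worse (loss €5028).
€59774: above both → same outcome either way.
€23756: inside the interval → strictly worse (loss €35941).
€40464: inside the interval → strictly worse (loss €19233).
€43222: inside the interval → strictly worse (loss €16475).
Count: 5.

5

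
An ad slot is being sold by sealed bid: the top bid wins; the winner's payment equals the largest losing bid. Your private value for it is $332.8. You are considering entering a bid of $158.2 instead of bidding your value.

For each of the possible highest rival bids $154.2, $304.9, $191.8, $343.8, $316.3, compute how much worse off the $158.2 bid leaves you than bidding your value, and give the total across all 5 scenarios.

The deviation costs you only when the competing bid falls strictly between $158.2 and $332.8; elsewhere both bids give the same outcome.
$154.2: outcomes coincide → loss $0.
$304.9: truthful payoff $27.9, deviation payoff $0 → loss $27.9.
$191.8: truthful payoff $141, deviation payoff $0 → loss $141.
$343.8: outcomes coincide → loss $0.
$316.3: truthful payoff $16.5, deviation payoff $0 → loss $16.5.
Total loss = $27.9 + $141 + $16.5 = $185.4.
Truthful bidding weakly dominates here: raising your bid can only win items priced above your value, and lowering it can only forfeit items priced below.

$185.4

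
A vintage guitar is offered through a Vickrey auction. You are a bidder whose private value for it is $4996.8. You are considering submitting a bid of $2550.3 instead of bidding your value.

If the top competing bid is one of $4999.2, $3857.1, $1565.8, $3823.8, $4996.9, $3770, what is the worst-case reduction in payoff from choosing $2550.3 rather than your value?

$1226.8

$4999.2: same outcome either way → loss $0.
$3857.1: truthful gives $1139.7, deviation gives $0 → loss $1139.7.
$1565.8: same outcome either way → loss $0.
$3823.8: truthful gives $1173, deviation gives $0 → loss $1173.
$4996.9: same outcome either way → loss $0.
$3770: truthful gives $1226.8, deviation gives $0 → loss $1226.8.
Maximum loss: $1226.8.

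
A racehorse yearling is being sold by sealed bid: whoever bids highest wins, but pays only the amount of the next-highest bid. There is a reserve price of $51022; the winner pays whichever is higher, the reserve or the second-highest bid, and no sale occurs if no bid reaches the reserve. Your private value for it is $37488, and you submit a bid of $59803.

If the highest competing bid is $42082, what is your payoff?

Your bid $59803 is the highest and exceeds the reserve.
Price = max(second-highest bid, reserve) = max($42082, $51022) = $51022.
Payoff = $37488 − $51022 = −$13534.

−$13534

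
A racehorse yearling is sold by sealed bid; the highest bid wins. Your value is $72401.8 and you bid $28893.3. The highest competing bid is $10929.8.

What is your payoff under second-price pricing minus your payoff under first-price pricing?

$17963.5

You have the highest bid, so you win under either rule.
Second-price: pay $10929.8 → payoff $61472.
First-price: pay your own bid $28893.3 → payoff $43508.5.
Difference = $61472 − ($43508.5) = $17963.5.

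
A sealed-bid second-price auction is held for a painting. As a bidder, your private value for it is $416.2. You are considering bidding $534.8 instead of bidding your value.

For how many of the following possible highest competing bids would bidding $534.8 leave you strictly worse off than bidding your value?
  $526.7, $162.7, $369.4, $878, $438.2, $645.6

2

The deviation hurts exactly when the highest competing bid lies strictly between $416.2 and $534.8 — overbidding then wins at a price above your value.
$526.7: inside the interval → strictly worse (loss $110.5).
$162.7: below both → same outcome either way.
$369.4: below both → same outcome either way.
$878: above both → same outcome either way.
$438.2: inside the interval → strictly worse (loss $22).
$645.6: above both → same outcome either way.
Count: 2.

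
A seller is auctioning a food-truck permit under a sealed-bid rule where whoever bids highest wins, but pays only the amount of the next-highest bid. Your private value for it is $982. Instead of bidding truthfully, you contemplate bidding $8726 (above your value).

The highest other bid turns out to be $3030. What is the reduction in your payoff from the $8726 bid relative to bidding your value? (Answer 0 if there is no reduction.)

$2048

Bidding your value $982: you lose (since $982 < $3030). Payoff $0.
Bidding $8726: you win and pay $3030. Payoff $982 − $3030 = −$2048.
The competing bid $3030 lies between your value and your inflated bid, so overbidding wins an item priced above your value.
Loss from deviating = $0 − (−$2048) = $2048.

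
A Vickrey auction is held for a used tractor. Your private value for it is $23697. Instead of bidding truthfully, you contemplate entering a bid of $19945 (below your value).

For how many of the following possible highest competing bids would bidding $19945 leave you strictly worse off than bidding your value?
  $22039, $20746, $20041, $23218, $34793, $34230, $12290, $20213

The deviation hurts exactly when the highest competing bid lies strictly between $19945 and $23697 — underbidding then forfeits a profitable win.
$22039: inside the interval → strictly worse (loss $1658).
$20746: inside the interval → strictly worse (loss $2951).
$20041: inside the interval → strictly worse (loss $3656).
$23218: inside the interval → strictly worse (loss $479).
$34793: above both → same outcome either way.
$34230: above both → same outcome either way.
$12290: below both → same outcome either way.
$20213: inside the interval → strictly worse (loss $3484).
Count: 5.

5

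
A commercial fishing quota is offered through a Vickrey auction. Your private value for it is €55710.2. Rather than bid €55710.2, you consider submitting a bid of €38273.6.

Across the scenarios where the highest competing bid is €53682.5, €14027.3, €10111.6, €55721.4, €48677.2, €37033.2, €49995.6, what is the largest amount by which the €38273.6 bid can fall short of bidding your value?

€53682.5: truthful gives €2027.7, deviation gives €0 → loss €2027.7.
€14027.3: same outcome either way → loss €0.
€10111.6: same outcome either way → loss €0.
€55721.4: same outcome either way → loss €0.
€48677.2: truthful gives €7033, deviation gives €0 → loss €7033.
€37033.2: same outcome either way → loss €0.
€49995.6: truthful gives €5714.6, deviation gives €0 → loss €5714.6.
Maximum loss: €7033.

€7033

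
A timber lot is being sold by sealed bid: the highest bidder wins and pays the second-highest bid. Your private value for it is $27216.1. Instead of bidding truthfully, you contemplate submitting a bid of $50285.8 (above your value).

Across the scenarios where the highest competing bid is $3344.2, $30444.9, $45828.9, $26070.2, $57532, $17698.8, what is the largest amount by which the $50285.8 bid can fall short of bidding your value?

$18612.8

$3344.2: same outcome either way → loss $0.
$30444.9: truthful gives $0, deviation gives −$3228.8 → loss $3228.8.
$45828.9: truthful gives $0, deviation gives −$18612.8 → loss $18612.8.
$26070.2: same outcome either way → loss $0.
$57532: same outcome either way → loss $0.
$17698.8: same outcome either way → loss $0.
Maximum loss: $18612.8.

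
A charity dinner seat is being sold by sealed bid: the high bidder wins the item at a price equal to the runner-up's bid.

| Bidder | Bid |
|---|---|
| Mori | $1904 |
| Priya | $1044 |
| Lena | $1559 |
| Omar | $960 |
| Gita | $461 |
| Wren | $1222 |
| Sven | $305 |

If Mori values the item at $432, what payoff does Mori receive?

Highest bid: Mori at $1904, so Mori wins.
Second-highest bid: Lena at $1559 — that is the price the winner pays.
Mori's payoff = value − price = $432 − $1559 = −$1127.

−$1127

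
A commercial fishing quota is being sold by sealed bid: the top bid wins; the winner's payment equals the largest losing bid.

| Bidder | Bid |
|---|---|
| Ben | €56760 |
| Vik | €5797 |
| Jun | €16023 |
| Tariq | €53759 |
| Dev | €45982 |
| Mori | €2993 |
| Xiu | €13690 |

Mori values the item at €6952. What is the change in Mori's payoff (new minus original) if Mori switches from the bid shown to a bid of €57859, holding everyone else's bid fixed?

−€49808

The highest bid among the other bidders is €56760; Mori's bid doesn't change that.
Original bid €2993: Mori is not highest (top rival bid is €56760); payoff €0.
Alternative bid €57859: Mori is highest, pays the top rival bid €56760; payoff €6952 − €56760 = −€49808.
Change in payoff = −€49808 − (€0) = −€49808.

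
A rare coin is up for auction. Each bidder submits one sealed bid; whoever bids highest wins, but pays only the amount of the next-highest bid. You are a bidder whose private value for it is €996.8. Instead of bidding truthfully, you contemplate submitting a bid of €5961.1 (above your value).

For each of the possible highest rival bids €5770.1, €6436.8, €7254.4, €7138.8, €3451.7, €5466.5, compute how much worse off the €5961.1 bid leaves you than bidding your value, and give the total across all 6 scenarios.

€11697.9

The deviation costs you only when the competing bid falls strictly between €996.8 and €5961.1; elsewhere both bids give the same outcome.
€5770.1: truthful payoff €0, deviation payoff −€4773.3 → loss €4773.3.
€6436.8: outcomes coincide → loss €0.
€7254.4: outcomes coincide → loss €0.
€7138.8: outcomes coincide → loss €0.
€3451.7: truthful payoff €0, deviation payoff −€2454.9 → loss €2454.9.
€5466.5: truthful payoff €0, deviation payoff −€4469.7 → loss €4469.7.
Total loss = €4773.3 + €2454.9 + €4469.7 = €11697.9.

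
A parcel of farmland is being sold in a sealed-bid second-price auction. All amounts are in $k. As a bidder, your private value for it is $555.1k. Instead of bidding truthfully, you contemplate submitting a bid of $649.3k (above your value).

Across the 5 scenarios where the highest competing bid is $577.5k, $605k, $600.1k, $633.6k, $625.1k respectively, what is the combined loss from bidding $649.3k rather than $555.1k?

$265.8k

The deviation costs you only when the competing bid falls strictly between $555.1k and $649.3k; elsewhere both bids give the same outcome.
$577.5k: truthful payoff $0k, deviation payoff −$22.4k → loss $22.4k.
$605k: truthful payoff $0k, deviation payoff −$49.9k → loss $49.9k.
$600.1k: truthful payoff $0k, deviation payoff −$45k → loss $45k.
$633.6k: truthful payoff $0k, deviation payoff −$78.5k → loss $78.5k.
$625.1k: truthful payoff $0k, deviation payoff −$70k → loss $70k.
Total loss = $22.4k + $49.9k + $45k + $78.5k + $70k = $265.8k.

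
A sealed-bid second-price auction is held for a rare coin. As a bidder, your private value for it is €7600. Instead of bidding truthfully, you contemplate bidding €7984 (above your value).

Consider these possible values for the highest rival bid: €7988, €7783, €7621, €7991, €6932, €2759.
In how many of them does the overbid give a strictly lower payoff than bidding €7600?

2

The deviation hurts exactly when the highest competing bid lies strictly between €7600 and €7984 — overbidding then wins at a price above your value.
€7988: above both → same outcome either way.
€7783: inside the interval → strictly worse (loss €183).
€7621: inside the interval → strictly worse (loss €21).
€7991: above both → same outcome either way.
€6932: below both → same outcome either way.
€2759: below both → same outcome either way.
Count: 2.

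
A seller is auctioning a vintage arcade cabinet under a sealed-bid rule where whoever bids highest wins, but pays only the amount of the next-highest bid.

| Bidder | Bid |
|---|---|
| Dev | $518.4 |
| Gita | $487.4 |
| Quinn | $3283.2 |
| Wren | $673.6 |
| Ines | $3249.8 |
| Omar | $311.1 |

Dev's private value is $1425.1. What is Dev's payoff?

Highest bid: Quinn at $3283.2, so Quinn wins.
Second-highest bid: Ines at $3249.8 — that is the price the winner pays.
Dev did not win, so Dev pays nothing and receives nothing: payoff $0.

$0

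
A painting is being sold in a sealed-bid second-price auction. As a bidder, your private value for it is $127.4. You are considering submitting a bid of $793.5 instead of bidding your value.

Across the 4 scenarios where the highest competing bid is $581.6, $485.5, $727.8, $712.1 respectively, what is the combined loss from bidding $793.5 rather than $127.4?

$1997.4

The deviation costs you only when the competing bid falls strictly between $127.4 and $793.5; elsewhere both bids give the same outcome.
$581.6: truthful payoff $0, deviation payoff −$454.2 → loss $454.2.
$485.5: truthful payoff $0, deviation payoff −$358.1 → loss $358.1.
$727.8: truthful payoff $0, deviation payoff −$600.4 → loss $600.4.
$712.1: truthful payoff $0, deviation payoff −$584.7 → loss $584.7.
Total loss = $454.2 + $358.1 + $600.4 + $584.7 = $1997.4.
Truthful bidding weakly dominates here: raising your bid can only win items priced above your value, and lowering it can only forfeit items priced below.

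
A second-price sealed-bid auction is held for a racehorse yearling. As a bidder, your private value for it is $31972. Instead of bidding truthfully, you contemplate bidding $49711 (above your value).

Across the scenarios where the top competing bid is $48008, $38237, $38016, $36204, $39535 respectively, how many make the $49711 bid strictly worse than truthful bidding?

5

The deviation hurts exactly when the highest competing bid lies strictly between $31972 and $49711 — overbidding then wins at a price above your value.
$48008: inside the interval → strictly worse (loss $16036).
$38237: inside the interval → strictly worse (loss $6265).
$38016: inside the interval → strictly worse (loss $6044).
$36204: inside the interval → strictly worse (loss $4232).
$39535: inside the interval → strictly worse (loss $7563).
Count: 5.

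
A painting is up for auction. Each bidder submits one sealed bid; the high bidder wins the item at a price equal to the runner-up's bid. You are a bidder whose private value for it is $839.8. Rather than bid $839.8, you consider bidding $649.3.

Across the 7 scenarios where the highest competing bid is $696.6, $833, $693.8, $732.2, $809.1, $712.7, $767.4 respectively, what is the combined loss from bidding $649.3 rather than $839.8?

The deviation costs you only when the competing bid falls strictly between $649.3 and $839.8; elsewhere both bids give the same outcome.
$696.6: truthful payoff $143.2, deviation payoff $0 → loss $143.2.
$833: truthful payoff $6.8, deviation payoff $0 → loss $6.8.
$693.8: truthful payoff $146, deviation payoff $0 → loss $146.
$732.2: truthful payoff $107.6, deviation payoff $0 → loss $107.6.
$809.1: truthful payoff $30.7, deviation payoff $0 → loss $30.7.
$712.7: truthful payoff $127.1, deviation payoff $0 → loss $127.1.
$767.4: truthful payoff $72.4, deviation payoff $0 → loss $72.4.
Total loss = $143.2 + $6.8 + $146 + $107.6 + $30.7 + $127.1 + $72.4 = $633.8.
In a second-price auction your bid sets only whether you win, not what you pay, so bidding your true value is weakly dominant.

$633.8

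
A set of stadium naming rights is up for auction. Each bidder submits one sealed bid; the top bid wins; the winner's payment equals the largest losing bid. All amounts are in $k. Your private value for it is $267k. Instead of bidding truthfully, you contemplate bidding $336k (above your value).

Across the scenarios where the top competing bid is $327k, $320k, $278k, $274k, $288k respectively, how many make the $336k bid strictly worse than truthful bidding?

The deviation hurts exactly when the highest competing bid lies strictly between $267k and $336k — overbidding then wins at a price above your value.
$327k: inside the interval → strictly worse (loss $60k).
$320k: inside the interval → strictly worse (loss $53k).
$278k: inside the interval → strictly worse (loss $11k).
$274k: inside the interval → strictly worse (loss $7k).
$288k: inside the interval → strictly worse (loss $21k).
Count: 5.

5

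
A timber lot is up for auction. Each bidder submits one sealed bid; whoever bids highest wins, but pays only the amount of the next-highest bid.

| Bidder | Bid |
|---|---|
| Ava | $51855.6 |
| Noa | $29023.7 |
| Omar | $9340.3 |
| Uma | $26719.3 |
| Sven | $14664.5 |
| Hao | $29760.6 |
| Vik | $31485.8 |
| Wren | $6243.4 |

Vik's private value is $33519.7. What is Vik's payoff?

$0

Highest bid: Ava at $51855.6, so Ava wins.
Second-highest bid: Vik at $31485.8 — that is the price the winner pays.
Vik did not win, so Vik pays nothing and receives nothing: payoff $0.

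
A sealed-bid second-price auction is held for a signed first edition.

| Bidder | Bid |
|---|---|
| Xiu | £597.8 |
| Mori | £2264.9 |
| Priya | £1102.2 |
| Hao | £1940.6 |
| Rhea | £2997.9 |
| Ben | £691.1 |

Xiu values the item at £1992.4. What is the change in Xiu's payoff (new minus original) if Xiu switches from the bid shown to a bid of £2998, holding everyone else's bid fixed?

The highest bid among the other bidders is £2997.9; Xiu's bid doesn't change that.
Original bid £597.8: Xiu is not highest (top rival bid is £2997.9); payoff £0.
Alternative bid £2998: Xiu is highest, pays the top rival bid £2997.9; payoff £1992.4 − £2997.9 = −£1005.5.
Change in payoff = −£1005.5 − (£0) = −£1005.5.

−£1005.5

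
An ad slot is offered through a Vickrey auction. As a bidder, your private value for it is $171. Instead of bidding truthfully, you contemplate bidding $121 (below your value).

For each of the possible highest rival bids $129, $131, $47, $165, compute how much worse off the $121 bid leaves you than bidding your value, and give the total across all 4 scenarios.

The deviation costs you only when the competing bid falls strictly between $121 and $171; elsewhere both bids give the same outcome.
$129: truthful payoff $42, deviation payoff $0 → loss $42.
$131: truthful payoff $40, deviation payoff $0 → loss $40.
$47: outcomes coincide → loss $0.
$165: truthful payoff $6, deviation payoff $0 → loss $6.
Total loss = $42 + $40 + $6 = $88.
In a second-price auction your bid sets only whether you win, not what you pay, so bidding your true value is weakly dominant.

$88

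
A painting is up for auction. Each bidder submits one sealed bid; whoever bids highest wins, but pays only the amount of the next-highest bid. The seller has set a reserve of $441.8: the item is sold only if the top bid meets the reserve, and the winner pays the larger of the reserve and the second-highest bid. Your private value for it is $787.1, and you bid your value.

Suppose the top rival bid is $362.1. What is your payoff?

$345.3

Your bid $787.1 is the highest and exceeds the reserve.
Price = max(second-highest bid, reserve) = max($362.1, $441.8) = $441.8.
Payoff = $787.1 − $441.8 = $345.3.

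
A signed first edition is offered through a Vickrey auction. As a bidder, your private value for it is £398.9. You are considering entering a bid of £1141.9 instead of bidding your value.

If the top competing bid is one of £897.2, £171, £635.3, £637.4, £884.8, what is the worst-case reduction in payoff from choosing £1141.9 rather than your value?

£498.3

£897.2: truthful gives £0, deviation gives −£498.3 → loss £498.3.
£171: same outcome either way → loss £0.
£635.3: truthful gives £0, deviation gives −£236.4 → loss £236.4.
£637.4: truthful gives £0, deviation gives −£238.5 → loss £238.5.
£884.8: truthful gives £0, deviation gives −£485.9 → loss £485.9.
Maximum loss: £498.3.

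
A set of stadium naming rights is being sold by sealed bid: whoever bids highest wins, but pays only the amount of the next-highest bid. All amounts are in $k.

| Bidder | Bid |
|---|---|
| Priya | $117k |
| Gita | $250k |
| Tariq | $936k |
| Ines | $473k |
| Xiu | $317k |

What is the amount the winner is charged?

$473k

Highest bid: Tariq at $936k, so Tariq wins.
Second-highest bid: Ines at $473k — that is the price the winner pays.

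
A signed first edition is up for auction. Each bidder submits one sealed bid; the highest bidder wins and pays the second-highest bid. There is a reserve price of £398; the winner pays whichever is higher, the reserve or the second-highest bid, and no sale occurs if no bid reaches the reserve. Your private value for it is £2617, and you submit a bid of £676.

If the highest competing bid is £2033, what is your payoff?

£0

Your bid £676 is below the highest competing bid £2033, so you lose. Payoff £0.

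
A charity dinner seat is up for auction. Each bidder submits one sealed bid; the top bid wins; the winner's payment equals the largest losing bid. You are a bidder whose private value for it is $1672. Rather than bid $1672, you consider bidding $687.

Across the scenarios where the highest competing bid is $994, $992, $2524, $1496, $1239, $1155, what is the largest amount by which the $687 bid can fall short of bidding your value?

$680

$994: truthful gives $678, deviation gives $0 → loss $678.
$992: truthful gives $680, deviation gives $0 → loss $680.
$2524: same outcome either way → loss $0.
$1496: truthful gives $176, deviation gives $0 → loss $176.
$1239: truthful gives $433, deviation gives $0 → loss $433.
$1155: truthful gives $517, deviation gives $0 → loss $517.
Maximum loss: $680.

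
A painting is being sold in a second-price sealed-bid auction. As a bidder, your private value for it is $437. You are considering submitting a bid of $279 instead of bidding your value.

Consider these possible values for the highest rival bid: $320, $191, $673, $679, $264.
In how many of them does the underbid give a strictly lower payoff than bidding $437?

The deviation hurts exactly when the highest competing bid lies strictly between $279 and $437 — underbidding then forfeits a profitable win.
$320: inside the interval → strictly worse (loss $117).
$191: below both → same outcome either way.
$673: above both → same outcome either way.
$679: above both → same outcome either way.
$264: below both → same outcome either way.
Count: 1.

1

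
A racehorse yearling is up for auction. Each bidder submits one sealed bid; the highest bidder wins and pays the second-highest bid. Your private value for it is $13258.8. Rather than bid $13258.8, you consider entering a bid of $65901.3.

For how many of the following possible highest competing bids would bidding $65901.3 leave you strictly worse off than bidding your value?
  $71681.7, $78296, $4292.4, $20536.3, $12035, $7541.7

1

The deviation hurts exactly when the highest competing bid lies strictly between $13258.8 and $65901.3 — overbidding then wins at a price above your value.
$71681.7: above both → same outcome either way.
$78296: above both → same outcome either way.
$4292.4: below both → same outcome either way.
$20536.3: inside the interval → strictly worse (loss $7277.5).
$12035: below both → same outcome either way.
$7541.7: below both → same outcome either way.
Count: 1.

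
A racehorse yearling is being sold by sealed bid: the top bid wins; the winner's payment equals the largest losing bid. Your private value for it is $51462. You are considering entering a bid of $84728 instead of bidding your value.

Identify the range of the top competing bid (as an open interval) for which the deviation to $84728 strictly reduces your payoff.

($51462, $84728)

If the competing bid is below $51462, both bids win at the same price — no difference.
If it is above $84728, both bids lose — no difference.
If it lies strictly between $51462 and $84728, bidding your value loses (payoff 0) while bidding $84728 wins at a price above your value (payoff negative).
So the deviation strictly hurts on the open interval ($51462, $84728).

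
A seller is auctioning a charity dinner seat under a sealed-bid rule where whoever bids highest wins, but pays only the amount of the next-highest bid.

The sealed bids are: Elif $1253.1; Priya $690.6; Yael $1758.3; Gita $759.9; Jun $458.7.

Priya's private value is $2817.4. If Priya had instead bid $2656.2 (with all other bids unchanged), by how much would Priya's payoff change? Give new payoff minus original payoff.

$1059.1

The highest bid among the other bidders is $1758.3; Priya's bid doesn't change that.
Original bid $690.6: Priya is not highest (top rival bid is $1758.3); payoff $0.
Alternative bid $2656.2: Priya is highest, pays the top rival bid $1758.3; payoff $2817.4 − $1758.3 = $1059.1.
Change in payoff = $1059.1 − ($0) = $1059.1.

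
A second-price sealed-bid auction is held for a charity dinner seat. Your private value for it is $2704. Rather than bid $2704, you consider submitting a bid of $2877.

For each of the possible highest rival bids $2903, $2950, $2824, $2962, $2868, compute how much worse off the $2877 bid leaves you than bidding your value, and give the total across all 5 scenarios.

$284

The deviation costs you only when the competing bid falls strictly between $2704 and $2877; elsewhere both bids give the same outcome.
$2903: outcomes coincide → loss $0.
$2950: outcomes coincide → loss $0.
$2824: truthful payoff $0, deviation payoff −$120 → loss $120.
$2962: outcomes coincide → loss $0.
$2868: truthful payoff $0, deviation payoff −$164 → loss $164.
Total loss = $120 + $164 = $284.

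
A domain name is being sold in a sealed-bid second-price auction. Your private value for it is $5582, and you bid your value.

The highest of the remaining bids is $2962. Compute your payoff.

Your bid $5582 exceeds the highest competing bid $2962, so you win.
In a second-price auction the winner pays the second-highest bid, $2962.
Payoff = value − price = $5582 − $2962 = $2620.

$2620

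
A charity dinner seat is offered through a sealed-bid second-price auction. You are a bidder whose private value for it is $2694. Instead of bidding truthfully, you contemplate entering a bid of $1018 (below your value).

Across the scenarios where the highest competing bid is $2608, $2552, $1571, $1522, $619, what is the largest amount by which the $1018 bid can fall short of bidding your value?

$1172

$2608: truthful gives $86, deviation gives $0 → loss $86.
$2552: truthful gives $142, deviation gives $0 → loss $142.
$1571: truthful gives $1123, deviation gives $0 → loss $1123.
$1522: truthful gives $1172, deviation gives $0 → loss $1172.
$619: same outcome either way → loss $0.
Maximum loss: $1172.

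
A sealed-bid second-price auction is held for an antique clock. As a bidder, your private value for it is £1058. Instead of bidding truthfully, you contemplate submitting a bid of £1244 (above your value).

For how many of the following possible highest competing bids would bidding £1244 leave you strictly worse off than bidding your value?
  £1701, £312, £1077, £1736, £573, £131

1

The deviation hurts exactly when the highest competing bid lies strictly between £1058 and £1244 — overbidding then wins at a price above your value.
£1701: above both → same outcome either way.
£312: below both → same outcome either way.
£1077: inside the interval → strictly worse (loss £19).
£1736: above both → same outcome either way.
£573: below both → same outcome either way.
£131: below both → same outcome either way.
Count: 1.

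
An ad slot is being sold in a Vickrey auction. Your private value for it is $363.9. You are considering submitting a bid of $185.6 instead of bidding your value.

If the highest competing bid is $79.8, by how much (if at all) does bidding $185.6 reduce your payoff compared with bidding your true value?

$0

Bidding your value $363.9: you win (since $363.9 > $79.8) and pay $79.8. Payoff $284.1.
Bidding $185.6: you win and pay $79.8. Payoff $363.9 − $79.8 = $284.1.
Difference = $284.1 − $284.1 = $0; both bids lead to the same outcome because the competing bid is below both your value and your alternative bid.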